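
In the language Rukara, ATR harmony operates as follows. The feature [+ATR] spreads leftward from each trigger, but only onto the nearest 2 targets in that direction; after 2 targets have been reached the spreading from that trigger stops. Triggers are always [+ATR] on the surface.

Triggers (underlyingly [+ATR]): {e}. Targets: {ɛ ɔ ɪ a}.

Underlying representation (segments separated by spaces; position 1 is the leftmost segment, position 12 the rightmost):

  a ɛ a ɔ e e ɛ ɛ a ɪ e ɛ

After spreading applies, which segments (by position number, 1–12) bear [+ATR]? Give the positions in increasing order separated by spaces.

From /e/ at 5 leftward: 4 /ɔ/ → [+ATR]; 3 /a/ → [+ATR]; bound reached.
From /e/ at 6 leftward: 5 /e/ is itself a trigger — this domain ends here.
From /e/ at 11 leftward: 10 /ɪ/ → [+ATR]; 9 /a/ → [+ATR]; bound reached.
Targets with no active source: positions 1 2 7 8 12 stay [-ATR].

3 4 5 6 9 10 11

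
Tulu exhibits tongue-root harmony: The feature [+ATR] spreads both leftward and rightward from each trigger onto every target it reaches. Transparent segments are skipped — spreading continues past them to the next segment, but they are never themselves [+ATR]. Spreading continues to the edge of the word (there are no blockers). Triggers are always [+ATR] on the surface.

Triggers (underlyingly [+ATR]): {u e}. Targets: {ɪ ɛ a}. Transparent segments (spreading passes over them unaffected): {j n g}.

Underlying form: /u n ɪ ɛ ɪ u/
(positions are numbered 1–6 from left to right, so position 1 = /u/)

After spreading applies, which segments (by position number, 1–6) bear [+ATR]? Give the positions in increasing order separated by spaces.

From /u/ at 1 rightward: 2 /n/ transparent; 3 /ɪ/ → [+ATR]; 4 /ɛ/ → [+ATR]; 5 /ɪ/ → [+ATR]; 6 /u/ is itself a trigger — this domain ends here.
From /u/ at 1 leftward: word edge.
From /u/ at 6 rightward: word edge.
From /u/ at 6 leftward: 5 /ɪ/ → [+ATR]; 4 /ɛ/ → [+ATR]; 3 /ɪ/ → [+ATR]; 2 /n/ transparent; 1 /u/ is itself a trigger — this domain ends here.

1 3 4 5 6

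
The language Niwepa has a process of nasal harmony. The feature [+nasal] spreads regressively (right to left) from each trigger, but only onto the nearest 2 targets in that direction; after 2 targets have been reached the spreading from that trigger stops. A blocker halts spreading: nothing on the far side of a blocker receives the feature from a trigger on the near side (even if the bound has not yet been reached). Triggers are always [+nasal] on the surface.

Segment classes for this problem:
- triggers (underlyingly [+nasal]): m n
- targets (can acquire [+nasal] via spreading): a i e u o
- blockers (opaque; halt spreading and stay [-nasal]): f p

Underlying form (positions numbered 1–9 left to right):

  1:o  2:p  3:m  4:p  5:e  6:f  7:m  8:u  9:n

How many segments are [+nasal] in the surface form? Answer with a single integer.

4

From /m/ at 3 leftward: 2 /p/ blocks.
From /m/ at 7 leftward: 6 /f/ blocks.
From /n/ at 9 leftward: 8 /u/ → [+nasal]; 7 /m/ is itself a trigger — this domain ends here.
Targets with no active source: positions 1 5 stay [-nasal].
[+nasal] positions on the surface: 3 7 8 9.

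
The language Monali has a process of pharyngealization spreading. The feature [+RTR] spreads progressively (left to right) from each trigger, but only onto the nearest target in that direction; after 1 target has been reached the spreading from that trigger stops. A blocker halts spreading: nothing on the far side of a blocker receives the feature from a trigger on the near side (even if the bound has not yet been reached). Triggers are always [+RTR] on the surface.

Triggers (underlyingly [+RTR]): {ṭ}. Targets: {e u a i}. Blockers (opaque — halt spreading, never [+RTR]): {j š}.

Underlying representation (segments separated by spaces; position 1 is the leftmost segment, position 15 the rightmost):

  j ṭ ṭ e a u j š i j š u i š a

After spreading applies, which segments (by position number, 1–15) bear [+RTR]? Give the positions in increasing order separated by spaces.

From /ṭ/ at 2 rightward: 3 /ṭ/ is itself a trigger — this domain ends here.
From /ṭ/ at 3 rightward: 4 /e/ → [+RTR]; bound reached.
Targets with no active source: positions 5 6 9 12 13 15 stay [-emphatic].

2 3 4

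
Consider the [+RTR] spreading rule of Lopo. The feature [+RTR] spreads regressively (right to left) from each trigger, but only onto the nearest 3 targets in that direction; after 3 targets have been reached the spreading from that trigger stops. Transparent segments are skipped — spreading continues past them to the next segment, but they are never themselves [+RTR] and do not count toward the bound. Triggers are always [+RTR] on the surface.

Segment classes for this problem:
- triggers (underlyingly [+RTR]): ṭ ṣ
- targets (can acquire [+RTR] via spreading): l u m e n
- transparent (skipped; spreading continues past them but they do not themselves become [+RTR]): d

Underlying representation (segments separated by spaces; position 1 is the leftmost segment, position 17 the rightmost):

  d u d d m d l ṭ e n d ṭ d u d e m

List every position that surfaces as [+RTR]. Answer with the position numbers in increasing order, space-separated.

2 5 7 8 9 10 12

From /ṭ/ at 8 leftward: 7 /l/ → [+RTR]; 6 /d/ transparent; 5 /m/ → [+RTR]; 4 /d/ transparent; 3 /d/ transparent; 2 /u/ → [+RTR]; bound reached.
From /ṭ/ at 12 leftward: 11 /d/ transparent; 10 /n/ → [+RTR]; 9 /e/ → [+RTR]; 8 /ṭ/ is itself a trigger — this domain ends here.
Targets with no active source: positions 14 16 17 stay [-emphatic].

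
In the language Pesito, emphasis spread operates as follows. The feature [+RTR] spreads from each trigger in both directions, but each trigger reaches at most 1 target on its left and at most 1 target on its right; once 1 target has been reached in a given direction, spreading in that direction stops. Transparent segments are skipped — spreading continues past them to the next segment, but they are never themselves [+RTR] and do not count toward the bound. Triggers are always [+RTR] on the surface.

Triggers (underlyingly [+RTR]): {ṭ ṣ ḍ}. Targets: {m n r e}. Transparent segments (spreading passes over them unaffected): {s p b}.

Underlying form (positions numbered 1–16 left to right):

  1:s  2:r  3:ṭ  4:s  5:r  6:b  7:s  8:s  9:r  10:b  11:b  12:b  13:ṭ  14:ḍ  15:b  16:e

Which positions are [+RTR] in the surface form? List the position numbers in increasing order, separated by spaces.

From /ṭ/ at 3 rightward: 4 /s/ transparent; 5 /r/ → [+RTR]; bound reached.
From /ṭ/ at 3 leftward: 2 /r/ → [+RTR]; bound reached.
From /ṭ/ at 13 rightward: 14 /ḍ/ is itself a trigger — this domain ends here.
From /ṭ/ at 13 leftward: 12 /b/ transparent; 11 /b/ transparent; 10 /b/ transparent; 9 /r/ → [+RTR]; bound reached.
From /ḍ/ at 14 rightward: 15 /b/ transparent; 16 /e/ → [+RTR]; bound reached.
From /ḍ/ at 14 leftward: 13 /ṭ/ is itself a trigger — this domain ends here.

2 3 5 9 13 14 16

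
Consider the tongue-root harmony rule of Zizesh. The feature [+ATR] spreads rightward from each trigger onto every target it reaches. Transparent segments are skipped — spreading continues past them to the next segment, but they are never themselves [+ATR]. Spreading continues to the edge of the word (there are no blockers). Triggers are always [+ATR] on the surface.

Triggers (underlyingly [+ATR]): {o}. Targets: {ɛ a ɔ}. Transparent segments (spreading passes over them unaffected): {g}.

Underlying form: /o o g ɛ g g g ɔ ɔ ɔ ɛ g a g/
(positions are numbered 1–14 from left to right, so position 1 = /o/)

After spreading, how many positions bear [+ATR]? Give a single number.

8

From /o/ at 1 rightward: 2 /o/ is itself a trigger — this domain ends here.
From /o/ at 2 rightward: 3 /g/ transparent; 4 /ɛ/ → [+ATR]; 5 /g/ transparent; 6 /g/ transparent; 7 /g/ transparent; 8 /ɔ/ → [+ATR]; 9 /ɔ/ → [+ATR]; 10 /ɔ/ → [+ATR]; 11 /ɛ/ → [+ATR]; 12 /g/ transparent; 13 /a/ → [+ATR]; 14 /g/ transparent; word edge.
[+ATR] positions on the surface: 1 2 4 8 9 10 11 13.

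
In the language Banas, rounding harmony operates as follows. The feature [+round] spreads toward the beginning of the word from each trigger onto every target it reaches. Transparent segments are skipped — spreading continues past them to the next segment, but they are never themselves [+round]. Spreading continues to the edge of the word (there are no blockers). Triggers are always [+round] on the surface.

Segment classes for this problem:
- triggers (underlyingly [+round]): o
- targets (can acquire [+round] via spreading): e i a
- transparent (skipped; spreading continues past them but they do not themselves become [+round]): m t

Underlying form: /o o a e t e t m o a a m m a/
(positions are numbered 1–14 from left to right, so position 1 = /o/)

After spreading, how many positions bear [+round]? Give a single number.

From /o/ at 1 leftward: word edge.
From /o/ at 2 leftward: 1 /o/ is itself a trigger — this domain ends here.
From /o/ at 9 leftward: 8 /m/ transparent; 7 /t/ transparent; 6 /e/ → [+round]; 5 /t/ transparent; 4 /e/ → [+round]; 3 /a/ → [+round]; 2 /o/ is itself a trigger — this domain ends here.
Targets with no active source: positions 10 11 14 stay [-round].
[+round] positions on the surface: 1 2 3 4 6 9.

6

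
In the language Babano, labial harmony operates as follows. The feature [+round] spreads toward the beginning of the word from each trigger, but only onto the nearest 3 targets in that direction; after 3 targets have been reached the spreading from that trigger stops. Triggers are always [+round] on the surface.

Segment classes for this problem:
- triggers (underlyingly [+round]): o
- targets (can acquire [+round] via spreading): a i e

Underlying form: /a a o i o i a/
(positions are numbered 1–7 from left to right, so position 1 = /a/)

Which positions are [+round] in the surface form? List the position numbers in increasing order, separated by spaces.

1 2 3 4 5

From /o/ at 3 leftward: 2 /a/ → [+round]; 1 /a/ → [+round]; word edge.
From /o/ at 5 leftward: 4 /i/ → [+round]; 3 /o/ is itself a trigger — this domain ends here.
Targets with no active source: positions 6 7 stay [-round].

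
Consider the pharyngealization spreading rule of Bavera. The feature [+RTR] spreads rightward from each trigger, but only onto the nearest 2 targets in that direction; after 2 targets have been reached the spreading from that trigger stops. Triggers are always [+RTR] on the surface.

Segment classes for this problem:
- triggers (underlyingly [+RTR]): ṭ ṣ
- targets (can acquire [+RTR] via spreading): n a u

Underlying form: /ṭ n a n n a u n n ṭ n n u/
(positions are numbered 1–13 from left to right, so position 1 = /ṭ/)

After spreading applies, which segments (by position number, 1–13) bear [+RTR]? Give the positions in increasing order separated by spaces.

1 2 3 10 11 12

From /ṭ/ at 1 rightward: 2 /n/ → [+RTR]; 3 /a/ → [+RTR]; bound reached.
From /ṭ/ at 10 rightward: 11 /n/ → [+RTR]; 12 /n/ → [+RTR]; bound reached.
Targets with no active source: positions 4 5 6 7 8 9 13 stay [-emphatic].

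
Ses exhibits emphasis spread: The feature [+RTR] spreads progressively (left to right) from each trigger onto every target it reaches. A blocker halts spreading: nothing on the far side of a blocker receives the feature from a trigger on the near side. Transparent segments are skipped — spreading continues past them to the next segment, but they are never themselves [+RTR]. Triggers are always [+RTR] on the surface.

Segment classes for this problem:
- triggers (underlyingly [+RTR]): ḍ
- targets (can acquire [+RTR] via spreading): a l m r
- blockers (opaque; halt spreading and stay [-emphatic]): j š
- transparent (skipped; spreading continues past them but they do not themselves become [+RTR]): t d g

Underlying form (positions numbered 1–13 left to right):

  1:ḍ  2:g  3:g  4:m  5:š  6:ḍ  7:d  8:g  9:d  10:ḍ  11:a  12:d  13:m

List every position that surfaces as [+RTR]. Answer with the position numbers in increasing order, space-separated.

1 4 6 10 11 13

From /ḍ/ at 1 rightward: 2 /g/ transparent; 3 /g/ transparent; 4 /m/ → [+RTR]; 5 /š/ blocks.
From /ḍ/ at 6 rightward: 7 /d/ transparent; 8 /g/ transparent; 9 /d/ transparent; 10 /ḍ/ is itself a trigger — this domain ends here.
From /ḍ/ at 10 rightward: 11 /a/ → [+RTR]; 12 /d/ transparent; 13 /m/ → [+RTR]; word edge.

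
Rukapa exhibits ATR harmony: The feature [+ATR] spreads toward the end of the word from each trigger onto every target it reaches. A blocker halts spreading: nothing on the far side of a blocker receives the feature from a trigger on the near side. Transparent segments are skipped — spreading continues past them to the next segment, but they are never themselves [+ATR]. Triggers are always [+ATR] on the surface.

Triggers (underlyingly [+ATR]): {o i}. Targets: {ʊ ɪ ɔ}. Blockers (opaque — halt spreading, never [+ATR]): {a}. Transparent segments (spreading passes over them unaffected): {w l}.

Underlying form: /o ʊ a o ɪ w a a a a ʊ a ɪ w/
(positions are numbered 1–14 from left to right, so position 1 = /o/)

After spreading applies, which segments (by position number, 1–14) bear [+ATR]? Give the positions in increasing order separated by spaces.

1 2 4 5

From /o/ at 1 rightward: 2 /ʊ/ → [+ATR]; 3 /a/ blocks.
From /o/ at 4 rightward: 5 /ɪ/ → [+ATR]; 6 /w/ transparent; 7 /a/ blocks.
Targets with no active source: positions 11 13 stay [-ATR].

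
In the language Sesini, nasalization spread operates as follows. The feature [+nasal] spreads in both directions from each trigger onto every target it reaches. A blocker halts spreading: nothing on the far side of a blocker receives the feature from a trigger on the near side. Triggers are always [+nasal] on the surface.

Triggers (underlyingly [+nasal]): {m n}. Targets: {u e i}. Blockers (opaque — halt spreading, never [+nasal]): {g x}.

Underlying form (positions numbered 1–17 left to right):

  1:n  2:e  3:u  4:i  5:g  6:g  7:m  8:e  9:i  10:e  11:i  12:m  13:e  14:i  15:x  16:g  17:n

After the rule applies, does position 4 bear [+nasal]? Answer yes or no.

From /n/ at 1 rightward: 2 /e/ → [+nasal]; 3 /u/ → [+nasal]; 4 /i/ → [+nasal]; 5 /g/ blocks.
From /n/ at 1 leftward: word edge.
From /m/ at 7 rightward: 8 /e/ → [+nasal]; 9 /i/ → [+nasal]; 10 /e/ → [+nasal]; 11 /i/ → [+nasal]; 12 /m/ is itself a trigger — this domain ends here.
From /m/ at 7 leftward: 6 /g/ blocks.
From /m/ at 12 rightward: 13 /e/ → [+nasal]; 14 /i/ → [+nasal]; 15 /x/ blocks.
From /m/ at 12 leftward: 11 /i/ → [+nasal]; 10 /e/ → [+nasal]; 9 /i/ → [+nasal]; 8 /e/ → [+nasal]; 7 /m/ is itself a trigger — this domain ends here.
From /n/ at 17 rightward: word edge.
From /n/ at 17 leftward: 16 /g/ blocks.
[+nasal] positions on the surface: 1 2 3 4 7 8 9 10 11 12 13 14 17.

yes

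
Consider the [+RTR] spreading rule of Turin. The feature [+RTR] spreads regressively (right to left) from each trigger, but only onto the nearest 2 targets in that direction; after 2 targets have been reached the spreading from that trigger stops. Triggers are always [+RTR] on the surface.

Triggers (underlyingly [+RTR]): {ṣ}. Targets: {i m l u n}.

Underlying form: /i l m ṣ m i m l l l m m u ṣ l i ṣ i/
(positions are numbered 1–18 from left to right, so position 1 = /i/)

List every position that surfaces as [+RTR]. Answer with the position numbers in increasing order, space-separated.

From /ṣ/ at 4 leftward: 3 /m/ → [+RTR]; 2 /l/ → [+RTR]; bound reached.
From /ṣ/ at 14 leftward: 13 /u/ → [+RTR]; 12 /m/ → [+RTR]; bound reached.
From /ṣ/ at 17 leftward: 16 /i/ → [+RTR]; 15 /l/ → [+RTR]; bound reached.
Targets with no active source: positions 1 5 6 7 8 9 10 11 18 stay [-emphatic].

2 3 4 12 13 14 15 16 17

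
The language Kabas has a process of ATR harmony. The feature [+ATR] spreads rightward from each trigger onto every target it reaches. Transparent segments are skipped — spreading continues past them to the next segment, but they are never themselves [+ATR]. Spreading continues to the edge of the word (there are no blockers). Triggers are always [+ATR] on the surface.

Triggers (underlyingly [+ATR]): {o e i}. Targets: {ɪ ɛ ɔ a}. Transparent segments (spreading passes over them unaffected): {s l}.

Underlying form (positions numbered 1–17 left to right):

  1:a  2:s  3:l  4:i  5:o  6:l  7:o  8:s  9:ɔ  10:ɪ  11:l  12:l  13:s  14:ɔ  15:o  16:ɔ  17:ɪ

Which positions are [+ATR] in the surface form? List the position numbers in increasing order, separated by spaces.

From /i/ at 4 rightward: 5 /o/ is itself a trigger — this domain ends here.
From /o/ at 5 rightward: 6 /l/ transparent; 7 /o/ is itself a trigger — this domain ends here.
From /o/ at 7 rightward: 8 /s/ transparent; 9 /ɔ/ → [+ATR]; 10 /ɪ/ → [+ATR]; 11 /l/ transparent; 12 /l/ transparent; 13 /s/ transparent; 14 /ɔ/ → [+ATR]; 15 /o/ is itself a trigger — this domain ends here.
From /o/ at 15 rightward: 16 /ɔ/ → [+ATR]; 17 /ɪ/ → [+ATR]; word edge.
Target with no active source: position 1 stays [-ATR].

4 5 7 9 10 14 15 16 17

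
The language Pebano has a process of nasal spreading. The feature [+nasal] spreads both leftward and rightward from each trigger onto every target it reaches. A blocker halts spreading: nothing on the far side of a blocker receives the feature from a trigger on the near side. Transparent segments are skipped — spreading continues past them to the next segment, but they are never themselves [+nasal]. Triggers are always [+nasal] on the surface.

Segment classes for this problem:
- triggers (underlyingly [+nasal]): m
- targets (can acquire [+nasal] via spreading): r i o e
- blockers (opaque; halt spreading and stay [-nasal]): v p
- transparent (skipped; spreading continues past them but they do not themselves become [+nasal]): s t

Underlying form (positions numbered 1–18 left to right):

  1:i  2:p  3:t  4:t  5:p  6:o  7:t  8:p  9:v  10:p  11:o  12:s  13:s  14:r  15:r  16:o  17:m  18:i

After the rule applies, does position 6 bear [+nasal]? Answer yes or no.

no

From /m/ at 17 rightward: 18 /i/ → [+nasal]; word edge.
From /m/ at 17 leftward: 16 /o/ → [+nasal]; 15 /r/ → [+nasal]; 14 /r/ → [+nasal]; 13 /s/ transparent; 12 /s/ transparent; 11 /o/ → [+nasal]; 10 /p/ blocks.
Targets with no active source: positions 1 6 stay [-nasal].
[+nasal] positions on the surface: 11 14 15 16 17 18.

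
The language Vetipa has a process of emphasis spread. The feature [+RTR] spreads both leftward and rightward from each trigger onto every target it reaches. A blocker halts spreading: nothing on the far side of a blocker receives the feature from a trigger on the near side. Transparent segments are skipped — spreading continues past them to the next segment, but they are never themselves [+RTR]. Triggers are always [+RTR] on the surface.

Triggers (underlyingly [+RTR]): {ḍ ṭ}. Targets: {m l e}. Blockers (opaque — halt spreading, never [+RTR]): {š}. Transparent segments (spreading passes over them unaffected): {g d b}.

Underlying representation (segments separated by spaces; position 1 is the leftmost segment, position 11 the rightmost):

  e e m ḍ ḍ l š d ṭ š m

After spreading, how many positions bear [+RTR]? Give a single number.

7

From /ḍ/ at 4 rightward: 5 /ḍ/ is itself a trigger — this domain ends here.
From /ḍ/ at 4 leftward: 3 /m/ → [+RTR]; 2 /e/ → [+RTR]; 1 /e/ → [+RTR]; word edge.
From /ḍ/ at 5 rightward: 6 /l/ → [+RTR]; 7 /š/ blocks.
From /ḍ/ at 5 leftward: 4 /ḍ/ is itself a trigger — this domain ends here.
From /ṭ/ at 9 rightward: 10 /š/ blocks.
From /ṭ/ at 9 leftward: 8 /d/ transparent; 7 /š/ blocks.
Target with no active source: position 11 stays [-emphatic].
[+RTR] positions on the surface: 1 2 3 4 5 6 9.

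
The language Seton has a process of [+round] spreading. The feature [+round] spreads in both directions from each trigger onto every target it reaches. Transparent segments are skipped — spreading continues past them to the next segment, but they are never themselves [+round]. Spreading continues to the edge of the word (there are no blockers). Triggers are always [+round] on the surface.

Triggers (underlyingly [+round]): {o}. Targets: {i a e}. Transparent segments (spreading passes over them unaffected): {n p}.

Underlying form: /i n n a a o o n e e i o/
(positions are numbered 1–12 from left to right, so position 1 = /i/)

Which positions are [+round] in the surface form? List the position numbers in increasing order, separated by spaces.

From /o/ at 6 rightward: 7 /o/ is itself a trigger — this domain ends here.
From /o/ at 6 leftward: 5 /a/ → [+round]; 4 /a/ → [+round]; 3 /n/ transparent; 2 /n/ transparent; 1 /i/ → [+round]; word edge.
From /o/ at 7 rightward: 8 /n/ transparent; 9 /e/ → [+round]; 10 /e/ → [+round]; 11 /i/ → [+round]; 12 /o/ is itself a trigger — this domain ends here.
From /o/ at 7 leftward: 6 /o/ is itself a trigger — this domain ends here.
From /o/ at 12 rightward: word edge.
From /o/ at 12 leftward: 11 /i/ → [+round]; 10 /e/ → [+round]; 9 /e/ → [+round]; 8 /n/ transparent; 7 /o/ is itself a trigger — this domain ends here.

1 4 5 6 7 9 10 11 12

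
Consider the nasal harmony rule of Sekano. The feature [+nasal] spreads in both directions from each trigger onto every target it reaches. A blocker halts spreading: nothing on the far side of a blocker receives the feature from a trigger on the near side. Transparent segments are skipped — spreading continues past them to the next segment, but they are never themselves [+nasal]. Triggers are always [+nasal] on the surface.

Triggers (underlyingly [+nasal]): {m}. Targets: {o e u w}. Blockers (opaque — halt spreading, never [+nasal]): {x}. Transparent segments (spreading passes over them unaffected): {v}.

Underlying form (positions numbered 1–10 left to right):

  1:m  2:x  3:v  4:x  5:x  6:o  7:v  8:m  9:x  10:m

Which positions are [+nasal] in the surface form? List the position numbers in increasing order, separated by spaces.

1 6 8 10

From /m/ at 1 rightward: 2 /x/ blocks.
From /m/ at 1 leftward: word edge.
From /m/ at 8 rightward: 9 /x/ blocks.
From /m/ at 8 leftward: 7 /v/ transparent; 6 /o/ → [+nasal]; 5 /x/ blocks.
From /m/ at 10 rightward: word edge.
From /m/ at 10 leftward: 9 /x/ blocks.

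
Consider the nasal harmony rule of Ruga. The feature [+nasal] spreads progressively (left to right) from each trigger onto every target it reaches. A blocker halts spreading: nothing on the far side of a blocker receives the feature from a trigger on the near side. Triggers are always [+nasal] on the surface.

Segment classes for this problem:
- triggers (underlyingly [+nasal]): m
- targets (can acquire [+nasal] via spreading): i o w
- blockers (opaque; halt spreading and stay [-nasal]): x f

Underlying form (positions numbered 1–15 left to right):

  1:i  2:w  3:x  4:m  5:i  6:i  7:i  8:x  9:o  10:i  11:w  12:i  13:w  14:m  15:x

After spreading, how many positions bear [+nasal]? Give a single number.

5

From /m/ at 4 rightward: 5 /i/ → [+nasal]; 6 /i/ → [+nasal]; 7 /i/ → [+nasal]; 8 /x/ blocks.
From /m/ at 14 rightward: 15 /x/ blocks.
Targets with no active source: positions 1 2 9 10 11 12 13 stay [-nasal].
[+nasal] positions on the surface: 4 5 6 7 14.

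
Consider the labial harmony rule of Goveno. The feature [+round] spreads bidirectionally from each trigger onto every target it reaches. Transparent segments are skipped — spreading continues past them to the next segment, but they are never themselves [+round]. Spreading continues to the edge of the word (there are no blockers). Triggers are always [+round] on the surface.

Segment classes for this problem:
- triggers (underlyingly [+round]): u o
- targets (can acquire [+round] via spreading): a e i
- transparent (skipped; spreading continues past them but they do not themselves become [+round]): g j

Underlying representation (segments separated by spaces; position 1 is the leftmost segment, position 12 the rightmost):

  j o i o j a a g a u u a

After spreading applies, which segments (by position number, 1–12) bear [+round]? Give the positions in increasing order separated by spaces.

From /o/ at 2 rightward: 3 /i/ → [+round]; 4 /o/ is itself a trigger — this domain ends here.
From /o/ at 2 leftward: 1 /j/ transparent; word edge.
From /o/ at 4 rightward: 5 /j/ transparent; 6 /a/ → [+round]; 7 /a/ → [+round]; 8 /g/ transparent; 9 /a/ → [+round]; 10 /u/ is itself a trigger — this domain ends here.
From /o/ at 4 leftward: 3 /i/ → [+round]; 2 /o/ is itself a trigger — this domain ends here.
From /u/ at 10 rightward: 11 /u/ is itself a trigger — this domain ends here.
From /u/ at 10 leftward: 9 /a/ → [+round]; 8 /g/ transparent; 7 /a/ → [+round]; 6 /a/ → [+round]; 5 /j/ transparent; 4 /o/ is itself a trigger — this domain ends here.
From /u/ at 11 rightward: 12 /a/ → [+round]; word edge.
From /u/ at 11 leftward: 10 /u/ is itself a trigger — this domain ends here.

2 3 4 6 7 9 10 11 12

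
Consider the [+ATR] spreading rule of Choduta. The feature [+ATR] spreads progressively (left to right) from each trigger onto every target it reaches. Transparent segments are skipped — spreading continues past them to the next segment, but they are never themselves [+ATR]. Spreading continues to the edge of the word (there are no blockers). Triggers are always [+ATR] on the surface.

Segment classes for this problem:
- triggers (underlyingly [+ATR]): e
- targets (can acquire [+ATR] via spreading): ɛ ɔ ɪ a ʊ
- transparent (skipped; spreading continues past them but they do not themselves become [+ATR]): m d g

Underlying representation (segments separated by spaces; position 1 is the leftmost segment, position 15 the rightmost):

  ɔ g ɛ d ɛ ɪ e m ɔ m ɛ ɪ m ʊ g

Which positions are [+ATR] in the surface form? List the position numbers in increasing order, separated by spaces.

From /e/ at 7 rightward: 8 /m/ transparent; 9 /ɔ/ → [+ATR]; 10 /m/ transparent; 11 /ɛ/ → [+ATR]; 12 /ɪ/ → [+ATR]; 13 /m/ transparent; 14 /ʊ/ → [+ATR]; 15 /g/ transparent; word edge.
Targets with no active source: positions 1 3 5 6 stay [-ATR].

7 9 11 12 14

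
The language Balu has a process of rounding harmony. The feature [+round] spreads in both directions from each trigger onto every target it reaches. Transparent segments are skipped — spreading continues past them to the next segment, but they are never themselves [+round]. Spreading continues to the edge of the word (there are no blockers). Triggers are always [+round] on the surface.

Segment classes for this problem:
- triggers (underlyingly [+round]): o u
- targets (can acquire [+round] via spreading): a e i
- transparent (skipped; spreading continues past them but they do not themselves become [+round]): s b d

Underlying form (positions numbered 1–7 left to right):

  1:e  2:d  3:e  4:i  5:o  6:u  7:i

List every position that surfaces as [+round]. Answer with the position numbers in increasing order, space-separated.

From /o/ at 5 rightward: 6 /u/ is itself a trigger — this domain ends here.
From /o/ at 5 leftward: 4 /i/ → [+round]; 3 /e/ → [+round]; 2 /d/ transparent; 1 /e/ → [+round]; word edge.
From /u/ at 6 rightward: 7 /i/ → [+round]; word edge.
From /u/ at 6 leftward: 5 /o/ is itself a trigger — this domain ends here.

1 3 4 5 6 7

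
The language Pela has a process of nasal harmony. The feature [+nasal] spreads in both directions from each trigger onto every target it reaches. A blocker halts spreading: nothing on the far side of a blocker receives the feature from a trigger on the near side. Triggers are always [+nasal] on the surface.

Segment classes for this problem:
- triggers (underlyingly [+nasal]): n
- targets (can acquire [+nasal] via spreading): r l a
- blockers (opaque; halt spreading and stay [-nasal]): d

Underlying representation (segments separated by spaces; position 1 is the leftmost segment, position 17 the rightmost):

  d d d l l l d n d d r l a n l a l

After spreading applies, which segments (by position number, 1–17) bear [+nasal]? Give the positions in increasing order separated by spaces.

8 11 12 13 14 15 16 17

From /n/ at 8 rightward: 9 /d/ blocks.
From /n/ at 8 leftward: 7 /d/ blocks.
From /n/ at 14 rightward: 15 /l/ → [+nasal]; 16 /a/ → [+nasal]; 17 /l/ → [+nasal]; word edge.
From /n/ at 14 leftward: 13 /a/ → [+nasal]; 12 /l/ → [+nasal]; 11 /r/ → [+nasal]; 10 /d/ blocks.
Targets with no active source: positions 4 5 6 stay [-nasal].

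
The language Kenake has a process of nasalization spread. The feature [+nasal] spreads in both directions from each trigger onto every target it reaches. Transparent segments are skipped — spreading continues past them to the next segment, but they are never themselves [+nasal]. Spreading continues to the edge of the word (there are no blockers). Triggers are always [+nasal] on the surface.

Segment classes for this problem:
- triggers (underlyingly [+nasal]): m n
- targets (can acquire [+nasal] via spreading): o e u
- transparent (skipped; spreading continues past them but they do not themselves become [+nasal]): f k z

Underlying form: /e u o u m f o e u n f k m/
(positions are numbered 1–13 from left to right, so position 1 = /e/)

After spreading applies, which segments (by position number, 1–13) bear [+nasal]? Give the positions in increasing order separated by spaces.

From /m/ at 5 rightward: 6 /f/ transparent; 7 /o/ → [+nasal]; 8 /e/ → [+nasal]; 9 /u/ → [+nasal]; 10 /n/ is itself a trigger — this domain ends here.
From /m/ at 5 leftward: 4 /u/ → [+nasal]; 3 /o/ → [+nasal]; 2 /u/ → [+nasal]; 1 /e/ → [+nasal]; word edge.
From /n/ at 10 rightward: 11 /f/ transparent; 12 /k/ transparent; 13 /m/ is itself a trigger — this domain ends here.
From /n/ at 10 leftward: 9 /u/ → [+nasal]; 8 /e/ → [+nasal]; 7 /o/ → [+nasal]; 6 /f/ transparent; 5 /m/ is itself a trigger — this domain ends here.
From /m/ at 13 rightward: word edge.
From /m/ at 13 leftward: 12 /k/ transparent; 11 /f/ transparent; 10 /n/ is itself a trigger — this domain ends here.

1 2 3 4 5 7 8 9 10 13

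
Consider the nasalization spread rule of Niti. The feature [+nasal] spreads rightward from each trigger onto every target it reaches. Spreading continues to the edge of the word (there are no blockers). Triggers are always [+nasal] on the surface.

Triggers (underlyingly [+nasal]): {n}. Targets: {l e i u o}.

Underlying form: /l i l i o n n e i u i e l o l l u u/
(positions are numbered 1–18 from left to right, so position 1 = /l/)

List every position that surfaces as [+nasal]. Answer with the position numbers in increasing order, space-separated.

From /n/ at 6 rightward: 7 /n/ is itself a trigger — this domain ends here.
From /n/ at 7 rightward: 8 /e/ → [+nasal]; 9 /i/ → [+nasal]; 10 /u/ → [+nasal]; 11 /i/ → [+nasal]; 12 /e/ → [+nasal]; 13 /l/ → [+nasal]; 14 /o/ → [+nasal]; 15 /l/ → [+nasal]; 16 /l/ → [+nasal]; 17 /u/ → [+nasal]; 18 /u/ → [+nasal]; word edge.
Targets with no active source: positions 1 2 3 4 5 stay [-nasal].

6 7 8 9 10 11 12 13 14 15 16 17 18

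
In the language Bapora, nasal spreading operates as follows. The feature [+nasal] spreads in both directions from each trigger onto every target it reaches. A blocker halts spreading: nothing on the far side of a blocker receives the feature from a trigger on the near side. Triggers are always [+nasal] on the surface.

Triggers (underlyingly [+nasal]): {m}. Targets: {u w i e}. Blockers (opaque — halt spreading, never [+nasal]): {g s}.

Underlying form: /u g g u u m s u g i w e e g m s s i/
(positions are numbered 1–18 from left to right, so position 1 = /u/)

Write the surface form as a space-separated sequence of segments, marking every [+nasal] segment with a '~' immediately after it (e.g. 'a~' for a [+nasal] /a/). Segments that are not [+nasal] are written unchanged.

u g g u~ u~ m~ s u g i w e e g m~ s s i

From /m/ at 6 rightward: 7 /s/ blocks.
From /m/ at 6 leftward: 5 /u/ → [+nasal]; 4 /u/ → [+nasal]; 3 /g/ blocks.
From /m/ at 15 rightward: 16 /s/ blocks.
From /m/ at 15 leftward: 14 /g/ blocks.
Targets with no active source: positions 1 8 10 11 12 13 18 stay [-nasal].
[+nasal] positions on the surface: 4 5 6 15.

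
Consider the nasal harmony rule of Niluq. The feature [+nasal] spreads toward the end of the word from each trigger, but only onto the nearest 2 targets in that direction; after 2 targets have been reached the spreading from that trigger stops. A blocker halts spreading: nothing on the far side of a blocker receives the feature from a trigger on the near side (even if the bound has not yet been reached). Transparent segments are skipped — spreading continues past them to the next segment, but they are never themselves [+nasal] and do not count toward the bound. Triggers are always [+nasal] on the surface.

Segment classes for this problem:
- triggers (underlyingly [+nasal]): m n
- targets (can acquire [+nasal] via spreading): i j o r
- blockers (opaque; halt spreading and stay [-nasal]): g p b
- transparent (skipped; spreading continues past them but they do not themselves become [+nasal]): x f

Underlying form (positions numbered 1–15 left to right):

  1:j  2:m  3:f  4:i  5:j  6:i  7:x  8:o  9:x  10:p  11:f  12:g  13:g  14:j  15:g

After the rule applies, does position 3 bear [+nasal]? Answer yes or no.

From /m/ at 2 rightward: 3 /f/ transparent; 4 /i/ → [+nasal]; 5 /j/ → [+nasal]; bound reached.
Targets with no active source: positions 1 6 8 14 stay [-nasal].
[+nasal] positions on the surface: 2 4 5.

no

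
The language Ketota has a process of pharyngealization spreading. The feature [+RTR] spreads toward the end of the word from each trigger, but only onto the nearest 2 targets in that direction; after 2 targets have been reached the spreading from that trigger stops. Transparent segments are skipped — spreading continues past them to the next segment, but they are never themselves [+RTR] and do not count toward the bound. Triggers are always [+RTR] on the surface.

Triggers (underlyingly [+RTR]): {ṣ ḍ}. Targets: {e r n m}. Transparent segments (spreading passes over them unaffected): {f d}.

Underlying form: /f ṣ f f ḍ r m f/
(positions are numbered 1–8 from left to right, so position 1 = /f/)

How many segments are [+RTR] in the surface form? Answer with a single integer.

From /ṣ/ at 2 rightward: 3 /f/ transparent; 4 /f/ transparent; 5 /ḍ/ is itself a trigger — this domain ends here.
From /ḍ/ at 5 rightward: 6 /r/ → [+RTR]; 7 /m/ → [+RTR]; bound reached.
[+RTR] positions on the surface: 2 5 6 7.

4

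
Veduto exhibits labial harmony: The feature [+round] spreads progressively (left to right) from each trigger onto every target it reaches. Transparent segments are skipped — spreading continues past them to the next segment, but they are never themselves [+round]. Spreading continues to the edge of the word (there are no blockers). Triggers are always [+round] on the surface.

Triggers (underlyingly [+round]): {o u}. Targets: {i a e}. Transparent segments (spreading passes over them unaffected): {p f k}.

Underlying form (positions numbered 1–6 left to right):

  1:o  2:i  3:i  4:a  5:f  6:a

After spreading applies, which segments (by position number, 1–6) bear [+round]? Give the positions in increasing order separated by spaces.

1 2 3 4 6

From /o/ at 1 rightward: 2 /i/ → [+round]; 3 /i/ → [+round]; 4 /a/ → [+round]; 5 /f/ transparent; 6 /a/ → [+round]; word edge.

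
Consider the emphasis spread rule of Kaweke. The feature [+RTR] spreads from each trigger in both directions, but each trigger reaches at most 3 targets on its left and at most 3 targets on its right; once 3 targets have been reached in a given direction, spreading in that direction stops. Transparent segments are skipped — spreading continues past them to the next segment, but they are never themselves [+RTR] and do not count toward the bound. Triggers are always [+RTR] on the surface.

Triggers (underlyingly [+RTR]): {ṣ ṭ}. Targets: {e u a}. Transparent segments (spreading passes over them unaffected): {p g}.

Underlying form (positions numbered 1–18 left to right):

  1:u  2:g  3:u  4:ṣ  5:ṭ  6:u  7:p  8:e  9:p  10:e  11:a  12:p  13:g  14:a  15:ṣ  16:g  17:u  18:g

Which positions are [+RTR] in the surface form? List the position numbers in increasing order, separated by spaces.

From /ṣ/ at 4 rightward: 5 /ṭ/ is itself a trigger — this domain ends here.
From /ṣ/ at 4 leftward: 3 /u/ → [+RTR]; 2 /g/ transparent; 1 /u/ → [+RTR]; word edge.
From /ṭ/ at 5 rightward: 6 /u/ → [+RTR]; 7 /p/ transparent; 8 /e/ → [+RTR]; 9 /p/ transparent; 10 /e/ → [+RTR]; bound reached.
From /ṭ/ at 5 leftward: 4 /ṣ/ is itself a trigger — this domain ends here.
From /ṣ/ at 15 rightward: 16 /g/ transparent; 17 /u/ → [+RTR]; 18 /g/ transparent; word edge.
From /ṣ/ at 15 leftward: 14 /a/ → [+RTR]; 13 /g/ transparent; 12 /p/ transparent; 11 /a/ → [+RTR]; 10 /e/ → [+RTR]; bound reached.

1 3 4 5 6 8 10 11 14 15 17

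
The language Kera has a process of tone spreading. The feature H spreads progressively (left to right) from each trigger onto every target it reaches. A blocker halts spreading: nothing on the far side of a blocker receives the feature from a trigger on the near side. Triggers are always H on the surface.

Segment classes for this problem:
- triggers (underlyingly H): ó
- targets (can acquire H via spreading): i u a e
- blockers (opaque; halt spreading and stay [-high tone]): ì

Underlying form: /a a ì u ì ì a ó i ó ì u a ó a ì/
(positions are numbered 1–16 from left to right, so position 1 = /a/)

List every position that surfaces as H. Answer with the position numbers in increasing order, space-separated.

From /ó/ at 8 rightward: 9 /i/ → H; 10 /ó/ is itself a trigger — this domain ends here.
From /ó/ at 10 rightward: 11 /ì/ blocks.
From /ó/ at 14 rightward: 15 /a/ → H; 16 /ì/ blocks.
Targets with no active source: positions 1 2 4 7 12 13 stay [-high tone].

8 9 10 14 15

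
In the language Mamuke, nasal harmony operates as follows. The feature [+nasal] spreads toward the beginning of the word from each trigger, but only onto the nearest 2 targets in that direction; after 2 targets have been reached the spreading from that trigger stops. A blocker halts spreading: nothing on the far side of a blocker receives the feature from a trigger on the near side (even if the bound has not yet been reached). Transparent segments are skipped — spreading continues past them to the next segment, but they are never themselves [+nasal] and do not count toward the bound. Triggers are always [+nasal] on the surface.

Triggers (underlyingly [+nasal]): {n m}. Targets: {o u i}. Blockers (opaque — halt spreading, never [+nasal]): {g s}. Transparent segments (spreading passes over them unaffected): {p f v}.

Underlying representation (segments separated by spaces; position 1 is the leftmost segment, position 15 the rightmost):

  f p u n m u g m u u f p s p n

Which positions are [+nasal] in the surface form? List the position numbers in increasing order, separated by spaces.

3 4 5 8 15

From /n/ at 4 leftward: 3 /u/ → [+nasal]; 2 /p/ transparent; 1 /f/ transparent; word edge.
From /m/ at 5 leftward: 4 /n/ is itself a trigger — this domain ends here.
From /m/ at 8 leftward: 7 /g/ blocks.
From /n/ at 15 leftward: 14 /p/ transparent; 13 /s/ blocks.
Targets with no active source: positions 6 9 10 stay [-nasal].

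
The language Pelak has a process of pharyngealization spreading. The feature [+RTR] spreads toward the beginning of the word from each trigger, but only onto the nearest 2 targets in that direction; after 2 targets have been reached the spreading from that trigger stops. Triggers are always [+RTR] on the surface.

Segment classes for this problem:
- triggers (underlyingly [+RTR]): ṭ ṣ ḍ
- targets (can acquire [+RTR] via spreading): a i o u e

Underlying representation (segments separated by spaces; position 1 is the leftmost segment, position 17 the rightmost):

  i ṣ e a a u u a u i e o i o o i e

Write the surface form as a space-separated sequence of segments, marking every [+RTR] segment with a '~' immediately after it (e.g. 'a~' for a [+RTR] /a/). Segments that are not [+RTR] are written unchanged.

From /ṣ/ at 2 leftward: 1 /i/ → [+RTR]; word edge.
Targets with no active source: positions 3 4 5 6 7 8 9 10 11 12 13 14 15 16 17 stay [-emphatic].
[+RTR] positions on the surface: 1 2.

i~ ṣ~ e a a u u a u i e o i o o i e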